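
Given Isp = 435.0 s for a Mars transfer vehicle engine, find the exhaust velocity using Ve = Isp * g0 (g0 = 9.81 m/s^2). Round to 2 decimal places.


Step 1: Ve = Isp * g0 = 435.0 * 9.81
Step 2: Ve = 4267.35 m/s

4267.35


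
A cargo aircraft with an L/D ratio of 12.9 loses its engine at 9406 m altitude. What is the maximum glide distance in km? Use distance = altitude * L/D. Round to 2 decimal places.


Step 1: Glide distance = altitude * L/D = 9406 * 12.9 = 121337.4 m
Step 2: Convert to km: 121337.4 / 1000 = 121.34 km

121.34


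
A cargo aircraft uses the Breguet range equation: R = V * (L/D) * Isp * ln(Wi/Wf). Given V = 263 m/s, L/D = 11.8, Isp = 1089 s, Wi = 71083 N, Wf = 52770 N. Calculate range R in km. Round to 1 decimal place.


Step 1: Coefficient = V * (L/D) * Isp = 263 * 11.8 * 1089 = 3379602.6 m
Step 2: Wi/Wf = 71083 / 52770 = 1.347034
Step 3: ln(1.347034) = 0.297905
Step 4: R = 3379602.6 * 0.297905 = 1006801.7 m = 1006.8 km

1006.8


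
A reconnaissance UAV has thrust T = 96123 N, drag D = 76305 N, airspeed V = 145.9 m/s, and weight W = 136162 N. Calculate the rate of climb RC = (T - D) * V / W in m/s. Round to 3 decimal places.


Step 1: Excess thrust = T - D = 96123 - 76305 = 19818 N
Step 2: Excess power = 19818 * 145.9 = 2891446.2 W
Step 3: RC = 2891446.2 / 136162 = 21.235 m/s

21.235


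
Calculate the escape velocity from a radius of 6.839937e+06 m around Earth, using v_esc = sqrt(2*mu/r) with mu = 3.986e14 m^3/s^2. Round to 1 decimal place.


Step 1: 2*mu/r = 2 * 3.986e14 / 6.839937e+06 = 116550781.0964
Step 2: v_esc = sqrt(116550781.0964) = 10795.9 m/s

10795.9


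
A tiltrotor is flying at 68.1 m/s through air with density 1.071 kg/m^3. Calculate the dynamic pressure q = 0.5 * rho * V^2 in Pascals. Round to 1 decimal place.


Step 1: V^2 = 68.1^2 = 4637.61
Step 2: q = 0.5 * 1.071 * 4637.61
Step 3: q = 2483.4 Pa

2483.4


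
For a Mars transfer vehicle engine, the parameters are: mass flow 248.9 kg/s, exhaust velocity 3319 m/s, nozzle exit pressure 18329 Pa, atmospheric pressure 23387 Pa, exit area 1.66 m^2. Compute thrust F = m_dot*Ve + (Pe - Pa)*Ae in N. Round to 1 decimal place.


Step 1: Momentum thrust = m_dot * Ve = 248.9 * 3319 = 826099.1 N
Step 2: Pressure thrust = (Pe - Pa) * Ae = (18329 - 23387) * 1.66 = -8396.28 N
Step 3: Total thrust F = 826099.1 + -8396.28 = 817702.8 N

817702.8


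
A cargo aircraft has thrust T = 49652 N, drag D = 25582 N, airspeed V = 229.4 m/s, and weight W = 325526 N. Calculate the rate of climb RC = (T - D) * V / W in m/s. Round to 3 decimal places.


Step 1: Excess thrust = T - D = 49652 - 25582 = 24070 N
Step 2: Excess power = 24070 * 229.4 = 5521658.0 W
Step 3: RC = 5521658.0 / 325526 = 16.962 m/s

16.962


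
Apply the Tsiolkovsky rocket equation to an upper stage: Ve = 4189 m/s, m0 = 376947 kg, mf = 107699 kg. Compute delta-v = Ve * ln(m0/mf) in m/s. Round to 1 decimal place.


Step 1: Mass ratio m0/mf = 376947 / 107699 = 3.500005
Step 2: ln(3.500005) = 1.252764
Step 3: delta-v = 4189 * 1.252764 = 5247.8 m/s

5247.8


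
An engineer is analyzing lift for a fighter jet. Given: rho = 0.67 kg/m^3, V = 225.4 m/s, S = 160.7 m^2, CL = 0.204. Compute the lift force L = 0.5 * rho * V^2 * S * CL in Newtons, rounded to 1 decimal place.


Step 1: Calculate dynamic pressure q = 0.5 * 0.67 * 225.4^2 = 0.5 * 0.67 * 50805.16 = 17019.7286 Pa
Step 2: Multiply by wing area and lift coefficient: L = 17019.7286 * 160.7 * 0.204
Step 3: L = 2735070.386 * 0.204 = 557954.4 N

557954.4


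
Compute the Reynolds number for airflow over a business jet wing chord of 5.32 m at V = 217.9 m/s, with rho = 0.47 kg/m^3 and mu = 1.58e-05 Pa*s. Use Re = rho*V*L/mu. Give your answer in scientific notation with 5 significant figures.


Step 1: Numerator = rho * V * L = 0.47 * 217.9 * 5.32 = 544.83716
Step 2: Re = 544.83716 / 1.58e-05
Step 3: Re = 3.4483e+07

3.4483e+07


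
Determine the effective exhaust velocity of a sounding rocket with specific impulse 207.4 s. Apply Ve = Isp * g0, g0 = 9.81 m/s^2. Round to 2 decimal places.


Step 1: Ve = Isp * g0 = 207.4 * 9.81
Step 2: Ve = 2034.59 m/s

2034.59


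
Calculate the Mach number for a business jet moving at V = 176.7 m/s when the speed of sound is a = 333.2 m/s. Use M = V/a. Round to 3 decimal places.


Step 1: M = V / a = 176.7 / 333.2
Step 2: M = 0.530

0.530


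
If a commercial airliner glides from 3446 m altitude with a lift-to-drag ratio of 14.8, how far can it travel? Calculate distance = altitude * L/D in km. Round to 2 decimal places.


Step 1: Glide distance = altitude * L/D = 3446 * 14.8 = 51000.8 m
Step 2: Convert to km: 51000.8 / 1000 = 51.00 km

51.00


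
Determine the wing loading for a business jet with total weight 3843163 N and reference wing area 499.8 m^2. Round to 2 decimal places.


Step 1: Wing loading = W / S = 3843163 / 499.8
Step 2: Wing loading = 7689.40 N/m^2

7689.40


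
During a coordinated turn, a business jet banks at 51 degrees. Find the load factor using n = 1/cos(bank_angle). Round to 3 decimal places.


Step 1: Convert 51 degrees to radians = 0.890118
Step 2: cos(51 deg) = 0.62932
Step 3: n = 1 / 0.62932 = 1.589

1.589


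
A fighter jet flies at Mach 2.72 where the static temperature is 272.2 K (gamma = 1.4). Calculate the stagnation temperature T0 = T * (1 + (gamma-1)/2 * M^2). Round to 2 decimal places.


Step 1: (gamma-1)/2 = 0.2
Step 2: M^2 = 7.3984
Step 3: 1 + 0.2 * 7.3984 = 2.47968
Step 4: T0 = 272.2 * 2.47968 = 674.97 K

674.97


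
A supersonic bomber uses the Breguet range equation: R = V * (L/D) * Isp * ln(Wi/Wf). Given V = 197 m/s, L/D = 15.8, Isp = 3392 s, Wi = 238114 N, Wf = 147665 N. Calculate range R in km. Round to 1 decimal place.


Step 1: Coefficient = V * (L/D) * Isp = 197 * 15.8 * 3392 = 10557939.2 m
Step 2: Wi/Wf = 238114 / 147665 = 1.612528
Step 3: ln(1.612528) = 0.477803
Step 4: R = 10557939.2 * 0.477803 = 5044618.8 m = 5044.6 km

5044.6


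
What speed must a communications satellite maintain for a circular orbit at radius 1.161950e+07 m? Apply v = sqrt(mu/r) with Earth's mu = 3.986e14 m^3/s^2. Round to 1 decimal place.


Step 1: mu / r = 3.986e14 / 1.161950e+07 = 34304402.0827
Step 2: v = sqrt(34304402.0827) = 5857.0 m/s

5857.0


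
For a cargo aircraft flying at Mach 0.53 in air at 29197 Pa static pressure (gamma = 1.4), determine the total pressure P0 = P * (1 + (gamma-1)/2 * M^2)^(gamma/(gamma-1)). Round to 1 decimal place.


Step 1: (gamma-1)/2 * M^2 = 0.2 * 0.2809 = 0.05618
Step 2: 1 + 0.05618 = 1.05618
Step 3: Exponent gamma/(gamma-1) = 3.5
Step 4: P0 = 29197 * 1.05618^3.5 = 35352.6 Pa

35352.6


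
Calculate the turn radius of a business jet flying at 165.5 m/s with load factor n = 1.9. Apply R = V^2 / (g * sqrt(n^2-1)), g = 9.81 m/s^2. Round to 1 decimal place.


Step 1: V^2 = 165.5^2 = 27390.25
Step 2: n^2 - 1 = 1.9^2 - 1 = 2.61
Step 3: sqrt(2.61) = 1.615549
Step 4: R = 27390.25 / (9.81 * 1.615549) = 1728.3 m

1728.3


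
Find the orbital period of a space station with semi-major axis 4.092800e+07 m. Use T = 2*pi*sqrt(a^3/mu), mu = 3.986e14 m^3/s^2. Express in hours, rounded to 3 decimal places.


Step 1: a^3 / mu = 6.855854e+22 / 3.986e14 = 1.719983e+08
Step 2: sqrt(1.719983e+08) = 13114.814 s
Step 3: T = 2*pi * 13114.814 = 82402.81 s
Step 4: T in hours = 82402.81 / 3600 = 22.890 hours

22.890


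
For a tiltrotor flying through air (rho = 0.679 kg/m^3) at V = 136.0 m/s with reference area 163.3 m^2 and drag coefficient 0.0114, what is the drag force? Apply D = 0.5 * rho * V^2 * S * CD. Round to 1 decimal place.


Step 1: Dynamic pressure q = 0.5 * 0.679 * 136.0^2 = 6279.392 Pa
Step 2: Drag D = q * S * CD = 6279.392 * 163.3 * 0.0114
Step 3: D = 11689.8 N

11689.8


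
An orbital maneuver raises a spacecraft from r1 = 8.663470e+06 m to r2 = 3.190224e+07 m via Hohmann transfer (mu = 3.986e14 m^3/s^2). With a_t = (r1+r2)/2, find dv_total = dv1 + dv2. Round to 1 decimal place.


Step 1: Transfer semi-major axis a_t = (8.663470e+06 + 3.190224e+07) / 2 = 2.028286e+07 m
Step 2: v1 (circular at r1) = sqrt(mu/r1) = 6783.01 m/s
Step 3: v_t1 = sqrt(mu*(2/r1 - 1/a_t)) = 8506.85 m/s
Step 4: dv1 = |8506.85 - 6783.01| = 1723.84 m/s
Step 5: v2 (circular at r2) = 3534.74 m/s, v_t2 = 2310.15 m/s
Step 6: dv2 = |3534.74 - 2310.15| = 1224.6 m/s
Step 7: Total delta-v = 1723.84 + 1224.6 = 2948.4 m/s

2948.4


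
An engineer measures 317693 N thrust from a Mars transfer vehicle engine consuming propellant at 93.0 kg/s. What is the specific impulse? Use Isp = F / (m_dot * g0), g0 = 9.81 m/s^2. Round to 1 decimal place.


Step 1: m_dot * g0 = 93.0 * 9.81 = 912.33
Step 2: Isp = 317693 / 912.33 = 348.2 s

348.2


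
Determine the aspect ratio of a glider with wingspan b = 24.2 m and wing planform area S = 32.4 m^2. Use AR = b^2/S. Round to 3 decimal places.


Step 1: b^2 = 24.2^2 = 585.64
Step 2: AR = 585.64 / 32.4 = 18.075

18.075


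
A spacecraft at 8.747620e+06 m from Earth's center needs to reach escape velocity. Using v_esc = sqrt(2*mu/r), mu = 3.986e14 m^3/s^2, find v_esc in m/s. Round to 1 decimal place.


Step 1: 2*mu/r = 2 * 3.986e14 / 8.747620e+06 = 91133359.7024
Step 2: v_esc = sqrt(91133359.7024) = 9546.4 m/s

9546.4


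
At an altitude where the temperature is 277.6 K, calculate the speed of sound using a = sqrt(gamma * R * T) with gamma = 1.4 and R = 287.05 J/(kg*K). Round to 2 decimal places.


Step 1: gamma * R * T = 1.4 * 287.05 * 277.6 = 111559.112
Step 2: a = sqrt(111559.112) = 334.00 m/s

334.00


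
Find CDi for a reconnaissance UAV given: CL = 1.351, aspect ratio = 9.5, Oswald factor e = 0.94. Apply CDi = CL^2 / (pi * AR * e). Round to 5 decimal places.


Step 1: CL^2 = 1.351^2 = 1.825201
Step 2: pi * AR * e = 3.14159 * 9.5 * 0.94 = 28.054422
Step 3: CDi = 1.825201 / 28.054422 = 0.06506

0.06506


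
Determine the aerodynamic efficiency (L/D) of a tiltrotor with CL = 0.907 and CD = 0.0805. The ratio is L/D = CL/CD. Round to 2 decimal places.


Step 1: L/D = CL / CD = 0.907 / 0.0805
Step 2: L/D = 11.27

11.27


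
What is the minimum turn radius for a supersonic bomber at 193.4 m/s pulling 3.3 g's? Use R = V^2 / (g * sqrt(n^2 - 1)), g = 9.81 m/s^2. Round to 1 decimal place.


Step 1: V^2 = 193.4^2 = 37403.56
Step 2: n^2 - 1 = 3.3^2 - 1 = 9.89
Step 3: sqrt(9.89) = 3.144837
Step 4: R = 37403.56 / (9.81 * 3.144837) = 1212.4 m

1212.4


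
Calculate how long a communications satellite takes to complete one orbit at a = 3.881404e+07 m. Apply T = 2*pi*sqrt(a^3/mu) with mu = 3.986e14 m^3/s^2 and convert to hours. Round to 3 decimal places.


Step 1: a^3 / mu = 5.847450e+22 / 3.986e14 = 1.466997e+08
Step 2: sqrt(1.466997e+08) = 12111.9655 s
Step 3: T = 2*pi * 12111.9655 = 76101.72 s
Step 4: T in hours = 76101.72 / 3600 = 21.139 hours

21.139


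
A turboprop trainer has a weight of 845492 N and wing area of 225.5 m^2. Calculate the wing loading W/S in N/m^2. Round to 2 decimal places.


Step 1: Wing loading = W / S = 845492 / 225.5
Step 2: Wing loading = 3749.41 N/m^2

3749.41


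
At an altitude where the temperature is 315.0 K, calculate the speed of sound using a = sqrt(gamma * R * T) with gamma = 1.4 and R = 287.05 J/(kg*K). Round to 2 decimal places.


Step 1: gamma * R * T = 1.4 * 287.05 * 315.0 = 126589.05
Step 2: a = sqrt(126589.05) = 355.79 m/s

355.79


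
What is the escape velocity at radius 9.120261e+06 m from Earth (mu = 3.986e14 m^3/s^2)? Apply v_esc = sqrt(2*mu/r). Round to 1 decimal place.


Step 1: 2*mu/r = 2 * 3.986e14 / 9.120261e+06 = 87409779.1719
Step 2: v_esc = sqrt(87409779.1719) = 9349.3 m/s

9349.3


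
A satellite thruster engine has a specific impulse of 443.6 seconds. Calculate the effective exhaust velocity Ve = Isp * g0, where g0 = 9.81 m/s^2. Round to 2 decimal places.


Step 1: Ve = Isp * g0 = 443.6 * 9.81
Step 2: Ve = 4351.72 m/s

4351.72


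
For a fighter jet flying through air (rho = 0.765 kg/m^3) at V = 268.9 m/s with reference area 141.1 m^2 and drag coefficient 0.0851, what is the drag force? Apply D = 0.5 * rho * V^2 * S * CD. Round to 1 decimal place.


Step 1: Dynamic pressure q = 0.5 * 0.765 * 268.9^2 = 27657.5078 Pa
Step 2: Drag D = q * S * CD = 27657.5078 * 141.1 * 0.0851
Step 3: D = 332100.6 N

332100.6


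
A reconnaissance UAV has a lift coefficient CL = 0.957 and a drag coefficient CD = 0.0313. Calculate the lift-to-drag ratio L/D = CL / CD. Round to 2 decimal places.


Step 1: L/D = CL / CD = 0.957 / 0.0313
Step 2: L/D = 30.58

30.58


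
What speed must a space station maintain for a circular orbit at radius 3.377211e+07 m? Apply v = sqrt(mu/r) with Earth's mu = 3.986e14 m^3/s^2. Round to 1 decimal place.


Step 1: mu / r = 3.986e14 / 3.377211e+07 = 11802638.3309
Step 2: v = sqrt(11802638.3309) = 3435.5 m/s

3435.5


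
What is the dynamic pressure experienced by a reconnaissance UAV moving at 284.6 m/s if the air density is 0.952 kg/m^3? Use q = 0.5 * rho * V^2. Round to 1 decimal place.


Step 1: V^2 = 284.6^2 = 80997.16
Step 2: q = 0.5 * 0.952 * 80997.16
Step 3: q = 38554.6 Pa

38554.6


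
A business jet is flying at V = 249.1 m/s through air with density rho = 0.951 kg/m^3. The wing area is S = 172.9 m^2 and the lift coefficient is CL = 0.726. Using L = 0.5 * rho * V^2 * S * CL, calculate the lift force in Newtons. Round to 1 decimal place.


Step 1: Calculate dynamic pressure q = 0.5 * 0.951 * 249.1^2 = 0.5 * 0.951 * 62050.81 = 29505.1602 Pa
Step 2: Multiply by wing area and lift coefficient: L = 29505.1602 * 172.9 * 0.726
Step 3: L = 5101442.1908 * 0.726 = 3703647.0 N

3703647.0


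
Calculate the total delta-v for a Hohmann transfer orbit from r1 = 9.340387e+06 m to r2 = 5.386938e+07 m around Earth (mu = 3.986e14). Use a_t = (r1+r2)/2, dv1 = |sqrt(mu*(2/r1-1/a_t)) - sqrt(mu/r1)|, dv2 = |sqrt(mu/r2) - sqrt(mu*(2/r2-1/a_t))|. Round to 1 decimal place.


Step 1: Transfer semi-major axis a_t = (9.340387e+06 + 5.386938e+07) / 2 = 3.160488e+07 m
Step 2: v1 (circular at r1) = sqrt(mu/r1) = 6532.6 m/s
Step 3: v_t1 = sqrt(mu*(2/r1 - 1/a_t)) = 8528.65 m/s
Step 4: dv1 = |8528.65 - 6532.6| = 1996.04 m/s
Step 5: v2 (circular at r2) = 2720.18 m/s, v_t2 = 1478.78 m/s
Step 6: dv2 = |2720.18 - 1478.78| = 1241.4 m/s
Step 7: Total delta-v = 1996.04 + 1241.4 = 3237.4 m/s

3237.4


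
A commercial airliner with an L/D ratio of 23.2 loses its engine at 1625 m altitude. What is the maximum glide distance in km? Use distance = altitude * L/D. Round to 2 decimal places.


Step 1: Glide distance = altitude * L/D = 1625 * 23.2 = 37700.0 m
Step 2: Convert to km: 37700.0 / 1000 = 37.70 km

37.70


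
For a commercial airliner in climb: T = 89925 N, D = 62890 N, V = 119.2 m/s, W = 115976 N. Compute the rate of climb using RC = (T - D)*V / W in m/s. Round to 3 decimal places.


Step 1: Excess thrust = T - D = 89925 - 62890 = 27035 N
Step 2: Excess power = 27035 * 119.2 = 3222572.0 W
Step 3: RC = 3222572.0 / 115976 = 27.787 m/s

27.787


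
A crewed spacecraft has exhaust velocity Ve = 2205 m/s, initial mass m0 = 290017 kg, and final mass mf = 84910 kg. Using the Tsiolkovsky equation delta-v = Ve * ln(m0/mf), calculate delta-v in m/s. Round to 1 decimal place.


Step 1: Mass ratio m0/mf = 290017 / 84910 = 3.415581
Step 2: ln(3.415581) = 1.228348
Step 3: delta-v = 2205 * 1.228348 = 2708.5 m/s

2708.5


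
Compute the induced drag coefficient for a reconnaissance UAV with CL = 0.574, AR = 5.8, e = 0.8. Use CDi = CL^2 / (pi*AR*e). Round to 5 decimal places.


Step 1: CL^2 = 0.574^2 = 0.329476
Step 2: pi * AR * e = 3.14159 * 5.8 * 0.8 = 14.57699
Step 3: CDi = 0.329476 / 14.57699 = 0.02260

0.02260


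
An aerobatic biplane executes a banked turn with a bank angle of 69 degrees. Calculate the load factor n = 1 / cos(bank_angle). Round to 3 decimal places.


Step 1: Convert 69 degrees to radians = 1.204277
Step 2: cos(69 deg) = 0.358368
Step 3: n = 1 / 0.358368 = 2.790

2.790


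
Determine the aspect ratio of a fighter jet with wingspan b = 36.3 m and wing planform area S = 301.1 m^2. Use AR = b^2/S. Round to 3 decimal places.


Step 1: b^2 = 36.3^2 = 1317.69
Step 2: AR = 1317.69 / 301.1 = 4.376

4.376


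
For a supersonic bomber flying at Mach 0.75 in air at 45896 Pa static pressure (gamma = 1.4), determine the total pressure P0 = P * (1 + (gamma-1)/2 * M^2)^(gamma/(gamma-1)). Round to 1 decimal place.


Step 1: (gamma-1)/2 * M^2 = 0.2 * 0.5625 = 0.1125
Step 2: 1 + 0.1125 = 1.1125
Step 3: Exponent gamma/(gamma-1) = 3.5
Step 4: P0 = 45896 * 1.1125^3.5 = 66653.8 Pa

66653.8


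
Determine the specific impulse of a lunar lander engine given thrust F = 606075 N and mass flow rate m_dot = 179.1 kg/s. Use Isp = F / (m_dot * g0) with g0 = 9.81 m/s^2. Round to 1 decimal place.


Step 1: m_dot * g0 = 179.1 * 9.81 = 1756.97
Step 2: Isp = 606075 / 1756.97 = 345.0 s

345.0


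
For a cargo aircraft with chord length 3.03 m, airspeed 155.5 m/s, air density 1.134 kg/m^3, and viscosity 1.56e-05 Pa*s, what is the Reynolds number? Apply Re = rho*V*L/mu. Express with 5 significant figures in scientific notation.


Step 1: Numerator = rho * V * L = 1.134 * 155.5 * 3.03 = 534.30111
Step 2: Re = 534.30111 / 1.56e-05
Step 3: Re = 3.4250e+07

3.4250e+07


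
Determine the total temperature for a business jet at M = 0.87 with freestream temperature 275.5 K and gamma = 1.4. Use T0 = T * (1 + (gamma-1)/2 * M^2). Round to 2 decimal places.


Step 1: (gamma-1)/2 = 0.2
Step 2: M^2 = 0.7569
Step 3: 1 + 0.2 * 0.7569 = 1.15138
Step 4: T0 = 275.5 * 1.15138 = 317.21 K

317.21


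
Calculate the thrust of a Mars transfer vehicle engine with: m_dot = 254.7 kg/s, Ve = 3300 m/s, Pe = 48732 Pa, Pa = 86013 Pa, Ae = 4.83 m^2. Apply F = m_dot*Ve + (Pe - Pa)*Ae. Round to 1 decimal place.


Step 1: Momentum thrust = m_dot * Ve = 254.7 * 3300 = 840510.0 N
Step 2: Pressure thrust = (Pe - Pa) * Ae = (48732 - 86013) * 4.83 = -180067.23 N
Step 3: Total thrust F = 840510.0 + -180067.23 = 660442.8 N

660442.8


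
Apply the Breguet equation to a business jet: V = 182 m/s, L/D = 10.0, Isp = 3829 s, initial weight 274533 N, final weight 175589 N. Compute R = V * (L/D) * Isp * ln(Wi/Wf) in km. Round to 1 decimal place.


Step 1: Coefficient = V * (L/D) * Isp = 182 * 10.0 * 3829 = 6968780.0 m
Step 2: Wi/Wf = 274533 / 175589 = 1.563498
Step 3: ln(1.563498) = 0.446925
Step 4: R = 6968780.0 * 0.446925 = 3114525.0 m = 3114.5 km

3114.5


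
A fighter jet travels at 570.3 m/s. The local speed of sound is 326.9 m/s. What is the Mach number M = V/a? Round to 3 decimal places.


Step 1: M = V / a = 570.3 / 326.9
Step 2: M = 1.745

1.745


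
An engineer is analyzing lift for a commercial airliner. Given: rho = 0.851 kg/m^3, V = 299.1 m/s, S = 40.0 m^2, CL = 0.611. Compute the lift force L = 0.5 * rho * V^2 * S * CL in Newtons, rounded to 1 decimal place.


Step 1: Calculate dynamic pressure q = 0.5 * 0.851 * 299.1^2 = 0.5 * 0.851 * 89460.81 = 38065.5747 Pa
Step 2: Multiply by wing area and lift coefficient: L = 38065.5747 * 40.0 * 0.611
Step 3: L = 1522622.9862 * 0.611 = 930322.6 N

930322.6


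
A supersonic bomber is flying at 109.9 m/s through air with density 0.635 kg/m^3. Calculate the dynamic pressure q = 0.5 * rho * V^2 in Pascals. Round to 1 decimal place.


Step 1: V^2 = 109.9^2 = 12078.01
Step 2: q = 0.5 * 0.635 * 12078.01
Step 3: q = 3834.8 Pa

3834.8


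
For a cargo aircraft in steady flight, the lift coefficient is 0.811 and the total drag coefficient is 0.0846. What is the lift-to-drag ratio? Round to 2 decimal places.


Step 1: L/D = CL / CD = 0.811 / 0.0846
Step 2: L/D = 9.59

9.59


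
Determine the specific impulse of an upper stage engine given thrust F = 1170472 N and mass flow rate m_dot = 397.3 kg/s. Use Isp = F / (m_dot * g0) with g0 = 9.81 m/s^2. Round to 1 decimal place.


Step 1: m_dot * g0 = 397.3 * 9.81 = 3897.51
Step 2: Isp = 1170472 / 3897.51 = 300.3 s

300.3


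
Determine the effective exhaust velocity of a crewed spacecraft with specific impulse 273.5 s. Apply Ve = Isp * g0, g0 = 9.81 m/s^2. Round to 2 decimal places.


Step 1: Ve = Isp * g0 = 273.5 * 9.81
Step 2: Ve = 2683.04 m/s

2683.04


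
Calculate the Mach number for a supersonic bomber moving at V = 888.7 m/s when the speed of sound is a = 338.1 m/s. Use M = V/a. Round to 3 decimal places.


Step 1: M = V / a = 888.7 / 338.1
Step 2: M = 2.629

2.629


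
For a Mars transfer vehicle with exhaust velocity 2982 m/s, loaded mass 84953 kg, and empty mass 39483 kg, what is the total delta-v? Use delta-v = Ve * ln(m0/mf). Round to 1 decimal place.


Step 1: Mass ratio m0/mf = 84953 / 39483 = 2.151635
Step 2: ln(2.151635) = 0.766228
Step 3: delta-v = 2982 * 0.766228 = 2284.9 m/s

2284.9


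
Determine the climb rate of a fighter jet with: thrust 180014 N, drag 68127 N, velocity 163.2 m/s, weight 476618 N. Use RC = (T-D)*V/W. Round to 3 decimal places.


Step 1: Excess thrust = T - D = 180014 - 68127 = 111887 N
Step 2: Excess power = 111887 * 163.2 = 18259958.4 W
Step 3: RC = 18259958.4 / 476618 = 38.312 m/s

38.312


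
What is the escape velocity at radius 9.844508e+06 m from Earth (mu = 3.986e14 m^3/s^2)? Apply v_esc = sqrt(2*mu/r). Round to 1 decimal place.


Step 1: 2*mu/r = 2 * 3.986e14 / 9.844508e+06 = 80979161.1729
Step 2: v_esc = sqrt(80979161.1729) = 8998.8 m/s

8998.8


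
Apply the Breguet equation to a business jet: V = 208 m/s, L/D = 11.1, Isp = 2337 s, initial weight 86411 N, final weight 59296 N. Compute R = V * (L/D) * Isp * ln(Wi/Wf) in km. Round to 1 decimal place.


Step 1: Coefficient = V * (L/D) * Isp = 208 * 11.1 * 2337 = 5395665.6 m
Step 2: Wi/Wf = 86411 / 59296 = 1.457282
Step 3: ln(1.457282) = 0.376573
Step 4: R = 5395665.6 * 0.376573 = 2031862.7 m = 2031.9 km

2031.9


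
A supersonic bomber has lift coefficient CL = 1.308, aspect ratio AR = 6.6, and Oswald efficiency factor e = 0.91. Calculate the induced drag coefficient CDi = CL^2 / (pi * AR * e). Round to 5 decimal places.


Step 1: CL^2 = 1.308^2 = 1.710864
Step 2: pi * AR * e = 3.14159 * 6.6 * 0.91 = 18.868405
Step 3: CDi = 1.710864 / 18.868405 = 0.09067

0.09067


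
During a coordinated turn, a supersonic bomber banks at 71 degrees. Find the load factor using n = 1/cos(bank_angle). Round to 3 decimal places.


Step 1: Convert 71 degrees to radians = 1.239184
Step 2: cos(71 deg) = 0.325568
Step 3: n = 1 / 0.325568 = 3.072

3.072


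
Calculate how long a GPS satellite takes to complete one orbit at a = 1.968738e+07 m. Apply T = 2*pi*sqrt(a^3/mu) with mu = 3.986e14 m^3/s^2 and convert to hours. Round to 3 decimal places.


Step 1: a^3 / mu = 7.630689e+21 / 3.986e14 = 1.914373e+07
Step 2: sqrt(1.914373e+07) = 4375.3544 s
Step 3: T = 2*pi * 4375.3544 = 27491.16 s
Step 4: T in hours = 27491.16 / 3600 = 7.636 hours

7.636


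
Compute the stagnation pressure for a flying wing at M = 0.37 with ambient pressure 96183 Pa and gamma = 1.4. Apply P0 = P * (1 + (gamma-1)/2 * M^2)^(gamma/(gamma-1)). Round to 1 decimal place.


Step 1: (gamma-1)/2 * M^2 = 0.2 * 0.1369 = 0.02738
Step 2: 1 + 0.02738 = 1.02738
Step 3: Exponent gamma/(gamma-1) = 3.5
Step 4: P0 = 96183 * 1.02738^3.5 = 105720.0 Pa

105720.0


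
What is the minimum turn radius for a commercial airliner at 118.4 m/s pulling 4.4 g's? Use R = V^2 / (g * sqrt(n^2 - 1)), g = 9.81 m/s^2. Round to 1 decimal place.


Step 1: V^2 = 118.4^2 = 14018.56
Step 2: n^2 - 1 = 4.4^2 - 1 = 18.36
Step 3: sqrt(18.36) = 4.284857
Step 4: R = 14018.56 / (9.81 * 4.284857) = 333.5 m

333.5


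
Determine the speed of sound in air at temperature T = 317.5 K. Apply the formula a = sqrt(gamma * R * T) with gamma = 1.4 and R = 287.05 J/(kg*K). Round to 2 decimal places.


Step 1: gamma * R * T = 1.4 * 287.05 * 317.5 = 127593.725
Step 2: a = sqrt(127593.725) = 357.20 m/s

357.20


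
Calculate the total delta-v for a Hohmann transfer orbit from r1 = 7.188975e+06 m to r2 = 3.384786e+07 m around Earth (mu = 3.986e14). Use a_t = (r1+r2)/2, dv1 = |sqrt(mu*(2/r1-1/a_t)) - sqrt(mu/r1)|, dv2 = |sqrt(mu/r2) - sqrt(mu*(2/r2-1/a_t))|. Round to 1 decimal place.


Step 1: Transfer semi-major axis a_t = (7.188975e+06 + 3.384786e+07) / 2 = 2.051842e+07 m
Step 2: v1 (circular at r1) = sqrt(mu/r1) = 7446.21 m/s
Step 3: v_t1 = sqrt(mu*(2/r1 - 1/a_t)) = 9563.76 m/s
Step 4: dv1 = |9563.76 - 7446.21| = 2117.56 m/s
Step 5: v2 (circular at r2) = 3431.65 m/s, v_t2 = 2031.26 m/s
Step 6: dv2 = |3431.65 - 2031.26| = 1400.39 m/s
Step 7: Total delta-v = 2117.56 + 1400.39 = 3518.0 m/s

3518.0


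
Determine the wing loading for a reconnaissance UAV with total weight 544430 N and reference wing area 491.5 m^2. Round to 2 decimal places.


Step 1: Wing loading = W / S = 544430 / 491.5
Step 2: Wing loading = 1107.69 N/m^2

1107.69


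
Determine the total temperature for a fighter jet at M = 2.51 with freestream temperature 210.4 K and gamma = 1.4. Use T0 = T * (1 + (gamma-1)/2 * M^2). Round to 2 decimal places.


Step 1: (gamma-1)/2 = 0.2
Step 2: M^2 = 6.3001
Step 3: 1 + 0.2 * 6.3001 = 2.26002
Step 4: T0 = 210.4 * 2.26002 = 475.51 K

475.51


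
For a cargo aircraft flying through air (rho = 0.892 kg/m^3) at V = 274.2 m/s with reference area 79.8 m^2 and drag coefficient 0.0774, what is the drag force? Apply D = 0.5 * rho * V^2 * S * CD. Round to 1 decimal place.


Step 1: Dynamic pressure q = 0.5 * 0.892 * 274.2^2 = 33532.7954 Pa
Step 2: Drag D = q * S * CD = 33532.7954 * 79.8 * 0.0774
Step 3: D = 207116.0 N

207116.0


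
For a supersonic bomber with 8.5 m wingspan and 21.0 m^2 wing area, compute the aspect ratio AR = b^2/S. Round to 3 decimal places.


Step 1: b^2 = 8.5^2 = 72.25
Step 2: AR = 72.25 / 21.0 = 3.440

3.440


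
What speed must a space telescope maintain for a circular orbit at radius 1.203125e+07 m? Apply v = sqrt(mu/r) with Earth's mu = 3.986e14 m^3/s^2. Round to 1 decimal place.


Step 1: mu / r = 3.986e14 / 1.203125e+07 = 33130389.6104
Step 2: v = sqrt(33130389.6104) = 5755.9 m/s

5755.9


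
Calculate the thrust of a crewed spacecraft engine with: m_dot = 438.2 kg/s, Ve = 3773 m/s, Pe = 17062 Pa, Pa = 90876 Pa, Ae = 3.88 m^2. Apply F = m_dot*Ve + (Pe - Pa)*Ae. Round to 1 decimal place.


Step 1: Momentum thrust = m_dot * Ve = 438.2 * 3773 = 1653328.6 N
Step 2: Pressure thrust = (Pe - Pa) * Ae = (17062 - 90876) * 3.88 = -286398.32 N
Step 3: Total thrust F = 1653328.6 + -286398.32 = 1366930.3 N

1366930.3


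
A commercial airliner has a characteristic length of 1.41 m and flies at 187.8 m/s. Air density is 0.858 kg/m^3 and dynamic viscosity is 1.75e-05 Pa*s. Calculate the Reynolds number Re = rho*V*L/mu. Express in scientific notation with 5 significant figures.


Step 1: Numerator = rho * V * L = 0.858 * 187.8 * 1.41 = 227.196684
Step 2: Re = 227.196684 / 1.75e-05
Step 3: Re = 1.2983e+07

1.2983e+07


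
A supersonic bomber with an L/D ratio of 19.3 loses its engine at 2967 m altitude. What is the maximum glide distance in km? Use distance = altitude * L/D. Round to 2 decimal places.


Step 1: Glide distance = altitude * L/D = 2967 * 19.3 = 57263.1 m
Step 2: Convert to km: 57263.1 / 1000 = 57.26 km

57.26


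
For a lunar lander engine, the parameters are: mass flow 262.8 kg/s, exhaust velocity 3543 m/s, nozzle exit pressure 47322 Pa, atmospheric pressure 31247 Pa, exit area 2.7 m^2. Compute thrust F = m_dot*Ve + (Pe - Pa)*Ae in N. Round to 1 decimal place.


Step 1: Momentum thrust = m_dot * Ve = 262.8 * 3543 = 931100.4 N
Step 2: Pressure thrust = (Pe - Pa) * Ae = (47322 - 31247) * 2.7 = 43402.5 N
Step 3: Total thrust F = 931100.4 + 43402.5 = 974502.9 N

974502.9


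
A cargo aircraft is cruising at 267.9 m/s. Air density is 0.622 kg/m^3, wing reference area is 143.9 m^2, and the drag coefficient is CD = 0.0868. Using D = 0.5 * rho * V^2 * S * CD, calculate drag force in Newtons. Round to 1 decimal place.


Step 1: Dynamic pressure q = 0.5 * 0.622 * 267.9^2 = 22320.5975 Pa
Step 2: Drag D = q * S * CD = 22320.5975 * 143.9 * 0.0868
Step 3: D = 278795.9 N

278795.9


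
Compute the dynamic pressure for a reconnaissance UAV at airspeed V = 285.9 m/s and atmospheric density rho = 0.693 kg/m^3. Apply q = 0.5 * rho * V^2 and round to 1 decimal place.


Step 1: V^2 = 285.9^2 = 81738.81
Step 2: q = 0.5 * 0.693 * 81738.81
Step 3: q = 28322.5 Pa

28322.5


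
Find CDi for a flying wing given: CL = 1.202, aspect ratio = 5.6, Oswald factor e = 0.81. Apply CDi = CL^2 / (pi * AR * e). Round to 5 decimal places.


Step 1: CL^2 = 1.202^2 = 1.444804
Step 2: pi * AR * e = 3.14159 * 5.6 * 0.81 = 14.250264
Step 3: CDi = 1.444804 / 14.250264 = 0.10139

0.10139


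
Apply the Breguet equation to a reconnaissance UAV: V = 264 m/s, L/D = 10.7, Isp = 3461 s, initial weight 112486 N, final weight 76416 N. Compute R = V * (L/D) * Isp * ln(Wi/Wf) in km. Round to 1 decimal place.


Step 1: Coefficient = V * (L/D) * Isp = 264 * 10.7 * 3461 = 9776632.8 m
Step 2: Wi/Wf = 112486 / 76416 = 1.472022
Step 3: ln(1.472022) = 0.386637
Step 4: R = 9776632.8 * 0.386637 = 3780004.8 m = 3780.0 km

3780.0


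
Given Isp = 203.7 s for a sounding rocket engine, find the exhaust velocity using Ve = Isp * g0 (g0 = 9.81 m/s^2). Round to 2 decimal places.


Step 1: Ve = Isp * g0 = 203.7 * 9.81
Step 2: Ve = 1998.30 m/s

1998.30


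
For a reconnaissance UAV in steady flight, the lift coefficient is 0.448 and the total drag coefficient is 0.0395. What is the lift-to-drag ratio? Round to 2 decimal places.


Step 1: L/D = CL / CD = 0.448 / 0.0395
Step 2: L/D = 11.34

11.34


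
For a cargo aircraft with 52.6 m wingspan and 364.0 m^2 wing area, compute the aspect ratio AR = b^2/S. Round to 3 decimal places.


Step 1: b^2 = 52.6^2 = 2766.76
Step 2: AR = 2766.76 / 364.0 = 7.601

7.601


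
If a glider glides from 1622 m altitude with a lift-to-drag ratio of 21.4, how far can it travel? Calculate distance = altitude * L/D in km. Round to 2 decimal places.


Step 1: Glide distance = altitude * L/D = 1622 * 21.4 = 34710.8 m
Step 2: Convert to km: 34710.8 / 1000 = 34.71 km

34.71


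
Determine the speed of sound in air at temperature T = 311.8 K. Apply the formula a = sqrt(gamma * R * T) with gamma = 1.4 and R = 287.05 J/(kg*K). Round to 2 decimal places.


Step 1: gamma * R * T = 1.4 * 287.05 * 311.8 = 125303.066
Step 2: a = sqrt(125303.066) = 353.98 m/s

353.98


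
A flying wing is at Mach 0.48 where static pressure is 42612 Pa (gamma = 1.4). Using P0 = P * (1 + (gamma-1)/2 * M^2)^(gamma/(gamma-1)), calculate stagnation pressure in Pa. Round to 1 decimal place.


Step 1: (gamma-1)/2 * M^2 = 0.2 * 0.2304 = 0.04608
Step 2: 1 + 0.04608 = 1.04608
Step 3: Exponent gamma/(gamma-1) = 3.5
Step 4: P0 = 42612 * 1.04608^3.5 = 49889.5 Pa

49889.5


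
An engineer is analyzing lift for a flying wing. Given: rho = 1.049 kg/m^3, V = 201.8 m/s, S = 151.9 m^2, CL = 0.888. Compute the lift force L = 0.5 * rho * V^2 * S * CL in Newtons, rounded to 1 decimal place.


Step 1: Calculate dynamic pressure q = 0.5 * 1.049 * 201.8^2 = 0.5 * 1.049 * 40723.24 = 21359.3394 Pa
Step 2: Multiply by wing area and lift coefficient: L = 21359.3394 * 151.9 * 0.888
Step 3: L = 3244483.6518 * 0.888 = 2881101.5 N

2881101.5


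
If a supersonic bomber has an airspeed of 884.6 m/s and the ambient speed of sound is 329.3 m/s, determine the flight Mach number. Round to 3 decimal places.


Step 1: M = V / a = 884.6 / 329.3
Step 2: M = 2.686

2.686


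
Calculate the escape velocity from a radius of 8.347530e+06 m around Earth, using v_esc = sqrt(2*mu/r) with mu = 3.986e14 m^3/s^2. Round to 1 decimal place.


Step 1: 2*mu/r = 2 * 3.986e14 / 8.347530e+06 = 95501303.9785
Step 2: v_esc = sqrt(95501303.9785) = 9772.5 m/s

9772.5


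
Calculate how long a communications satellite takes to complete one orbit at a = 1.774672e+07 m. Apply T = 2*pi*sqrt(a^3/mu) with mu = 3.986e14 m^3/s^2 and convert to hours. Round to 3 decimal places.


Step 1: a^3 / mu = 5.589260e+21 / 3.986e14 = 1.402223e+07
Step 2: sqrt(1.402223e+07) = 3744.6264 s
Step 3: T = 2*pi * 3744.6264 = 23528.18 s
Step 4: T in hours = 23528.18 / 3600 = 6.536 hours

6.536


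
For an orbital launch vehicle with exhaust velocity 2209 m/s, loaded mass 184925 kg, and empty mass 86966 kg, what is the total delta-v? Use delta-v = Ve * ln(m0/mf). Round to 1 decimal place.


Step 1: Mass ratio m0/mf = 184925 / 86966 = 2.126406
Step 2: ln(2.126406) = 0.754433
Step 3: delta-v = 2209 * 0.754433 = 1666.5 m/s

1666.5


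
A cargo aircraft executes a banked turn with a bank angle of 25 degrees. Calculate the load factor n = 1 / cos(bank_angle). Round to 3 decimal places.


Step 1: Convert 25 degrees to radians = 0.436332
Step 2: cos(25 deg) = 0.906308
Step 3: n = 1 / 0.906308 = 1.103

1.103


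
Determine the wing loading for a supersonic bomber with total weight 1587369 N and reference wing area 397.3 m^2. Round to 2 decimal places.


Step 1: Wing loading = W / S = 1587369 / 397.3
Step 2: Wing loading = 3995.39 N/m^2

3995.39


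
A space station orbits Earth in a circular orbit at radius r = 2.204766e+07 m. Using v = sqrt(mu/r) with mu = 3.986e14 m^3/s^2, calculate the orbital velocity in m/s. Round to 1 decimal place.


Step 1: mu / r = 3.986e14 / 2.204766e+07 = 18079016.0951
Step 2: v = sqrt(18079016.0951) = 4251.9 m/s

4251.9


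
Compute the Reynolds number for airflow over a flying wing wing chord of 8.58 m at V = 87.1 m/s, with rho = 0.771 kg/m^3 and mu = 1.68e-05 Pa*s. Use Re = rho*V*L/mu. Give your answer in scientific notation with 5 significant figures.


Step 1: Numerator = rho * V * L = 0.771 * 87.1 * 8.58 = 576.182178
Step 2: Re = 576.182178 / 1.68e-05
Step 3: Re = 3.4297e+07

3.4297e+07


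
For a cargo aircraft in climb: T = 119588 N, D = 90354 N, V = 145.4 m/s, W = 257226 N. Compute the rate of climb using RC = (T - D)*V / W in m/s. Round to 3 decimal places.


Step 1: Excess thrust = T - D = 119588 - 90354 = 29234 N
Step 2: Excess power = 29234 * 145.4 = 4250623.6 W
Step 3: RC = 4250623.6 / 257226 = 16.525 m/s

16.525


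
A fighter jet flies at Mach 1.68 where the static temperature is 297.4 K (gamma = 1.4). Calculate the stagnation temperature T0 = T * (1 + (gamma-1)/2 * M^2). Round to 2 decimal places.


Step 1: (gamma-1)/2 = 0.2
Step 2: M^2 = 2.8224
Step 3: 1 + 0.2 * 2.8224 = 1.56448
Step 4: T0 = 297.4 * 1.56448 = 465.28 K

465.28


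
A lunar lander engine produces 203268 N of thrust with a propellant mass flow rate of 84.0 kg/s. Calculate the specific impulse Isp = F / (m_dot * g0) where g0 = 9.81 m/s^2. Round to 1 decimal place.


Step 1: m_dot * g0 = 84.0 * 9.81 = 824.04
Step 2: Isp = 203268 / 824.04 = 246.7 s

246.7


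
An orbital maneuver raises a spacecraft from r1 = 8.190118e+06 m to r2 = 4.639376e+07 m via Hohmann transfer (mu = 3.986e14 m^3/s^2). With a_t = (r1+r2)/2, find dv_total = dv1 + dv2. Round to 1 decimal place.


Step 1: Transfer semi-major axis a_t = (8.190118e+06 + 4.639376e+07) / 2 = 2.729194e+07 m
Step 2: v1 (circular at r1) = sqrt(mu/r1) = 6976.27 m/s
Step 3: v_t1 = sqrt(mu*(2/r1 - 1/a_t)) = 9095.7 m/s
Step 4: dv1 = |9095.7 - 6976.27| = 2119.43 m/s
Step 5: v2 (circular at r2) = 2931.16 m/s, v_t2 = 1605.71 m/s
Step 6: dv2 = |2931.16 - 1605.71| = 1325.45 m/s
Step 7: Total delta-v = 2119.43 + 1325.45 = 3444.9 m/s

3444.9


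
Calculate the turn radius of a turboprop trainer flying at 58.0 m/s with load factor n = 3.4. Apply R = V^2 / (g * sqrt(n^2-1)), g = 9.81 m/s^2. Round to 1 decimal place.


Step 1: V^2 = 58.0^2 = 3364.0
Step 2: n^2 - 1 = 3.4^2 - 1 = 10.56
Step 3: sqrt(10.56) = 3.249615
Step 4: R = 3364.0 / (9.81 * 3.249615) = 105.5 m

105.5


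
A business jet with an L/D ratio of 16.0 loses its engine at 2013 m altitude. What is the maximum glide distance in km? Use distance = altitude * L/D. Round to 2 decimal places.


Step 1: Glide distance = altitude * L/D = 2013 * 16.0 = 32208.0 m
Step 2: Convert to km: 32208.0 / 1000 = 32.21 km

32.21


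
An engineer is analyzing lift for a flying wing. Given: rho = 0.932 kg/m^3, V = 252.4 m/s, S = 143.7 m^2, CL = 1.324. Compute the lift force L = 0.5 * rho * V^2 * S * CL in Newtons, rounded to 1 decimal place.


Step 1: Calculate dynamic pressure q = 0.5 * 0.932 * 252.4^2 = 0.5 * 0.932 * 63705.76 = 29686.8842 Pa
Step 2: Multiply by wing area and lift coefficient: L = 29686.8842 * 143.7 * 1.324
Step 3: L = 4266005.2538 * 1.324 = 5648191.0 N

5648191.0


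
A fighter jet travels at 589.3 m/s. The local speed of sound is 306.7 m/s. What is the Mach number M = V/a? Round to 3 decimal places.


Step 1: M = V / a = 589.3 / 306.7
Step 2: M = 1.921

1.921


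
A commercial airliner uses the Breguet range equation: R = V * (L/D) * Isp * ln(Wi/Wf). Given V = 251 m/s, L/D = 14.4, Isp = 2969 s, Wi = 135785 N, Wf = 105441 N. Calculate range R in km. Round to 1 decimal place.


Step 1: Coefficient = V * (L/D) * Isp = 251 * 14.4 * 2969 = 10731153.6 m
Step 2: Wi/Wf = 135785 / 105441 = 1.287782
Step 3: ln(1.287782) = 0.252921
Step 4: R = 10731153.6 * 0.252921 = 2714136.2 m = 2714.1 km

2714.1


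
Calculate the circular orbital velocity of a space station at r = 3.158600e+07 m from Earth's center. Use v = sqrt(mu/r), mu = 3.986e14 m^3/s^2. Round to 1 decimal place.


Step 1: mu / r = 3.986e14 / 3.158600e+07 = 12619514.975
Step 2: v = sqrt(12619514.975) = 3552.4 m/s

3552.4


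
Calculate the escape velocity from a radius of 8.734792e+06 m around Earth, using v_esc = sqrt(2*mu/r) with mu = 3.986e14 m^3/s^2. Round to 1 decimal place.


Step 1: 2*mu/r = 2 * 3.986e14 / 8.734792e+06 = 91267199.0358
Step 2: v_esc = sqrt(91267199.0358) = 9553.4 m/s

9553.4


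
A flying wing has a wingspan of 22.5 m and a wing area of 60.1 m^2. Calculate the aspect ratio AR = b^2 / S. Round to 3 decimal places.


Step 1: b^2 = 22.5^2 = 506.25
Step 2: AR = 506.25 / 60.1 = 8.423

8.423


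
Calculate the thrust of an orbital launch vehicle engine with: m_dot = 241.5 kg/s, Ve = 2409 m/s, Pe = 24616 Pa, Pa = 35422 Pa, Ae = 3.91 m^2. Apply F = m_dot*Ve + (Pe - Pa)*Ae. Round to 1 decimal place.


Step 1: Momentum thrust = m_dot * Ve = 241.5 * 2409 = 581773.5 N
Step 2: Pressure thrust = (Pe - Pa) * Ae = (24616 - 35422) * 3.91 = -42251.46 N
Step 3: Total thrust F = 581773.5 + -42251.46 = 539522.0 N

539522.0


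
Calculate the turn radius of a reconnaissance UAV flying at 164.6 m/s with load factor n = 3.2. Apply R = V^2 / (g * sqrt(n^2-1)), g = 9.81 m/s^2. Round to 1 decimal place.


Step 1: V^2 = 164.6^2 = 27093.16
Step 2: n^2 - 1 = 3.2^2 - 1 = 9.24
Step 3: sqrt(9.24) = 3.039737
Step 4: R = 27093.16 / (9.81 * 3.039737) = 908.6 m

908.6


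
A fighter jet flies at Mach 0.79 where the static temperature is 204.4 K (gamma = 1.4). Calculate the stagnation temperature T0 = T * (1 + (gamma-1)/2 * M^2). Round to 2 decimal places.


Step 1: (gamma-1)/2 = 0.2
Step 2: M^2 = 0.6241
Step 3: 1 + 0.2 * 0.6241 = 1.12482
Step 4: T0 = 204.4 * 1.12482 = 229.91 K

229.91


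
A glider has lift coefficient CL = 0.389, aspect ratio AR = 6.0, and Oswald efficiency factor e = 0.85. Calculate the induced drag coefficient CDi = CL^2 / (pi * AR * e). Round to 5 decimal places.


Step 1: CL^2 = 0.389^2 = 0.151321
Step 2: pi * AR * e = 3.14159 * 6.0 * 0.85 = 16.022123
Step 3: CDi = 0.151321 / 16.022123 = 0.00944

0.00944


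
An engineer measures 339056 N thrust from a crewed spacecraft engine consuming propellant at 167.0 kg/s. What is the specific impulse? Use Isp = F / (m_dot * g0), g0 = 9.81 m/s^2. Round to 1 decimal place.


Step 1: m_dot * g0 = 167.0 * 9.81 = 1638.27
Step 2: Isp = 339056 / 1638.27 = 207.0 s

207.0


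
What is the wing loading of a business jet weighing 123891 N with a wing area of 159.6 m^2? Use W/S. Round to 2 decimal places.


Step 1: Wing loading = W / S = 123891 / 159.6
Step 2: Wing loading = 776.26 N/m^2

776.26


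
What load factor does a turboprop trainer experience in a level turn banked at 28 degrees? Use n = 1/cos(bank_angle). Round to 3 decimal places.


Step 1: Convert 28 degrees to radians = 0.488692
Step 2: cos(28 deg) = 0.882948
Step 3: n = 1 / 0.882948 = 1.133

1.133
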